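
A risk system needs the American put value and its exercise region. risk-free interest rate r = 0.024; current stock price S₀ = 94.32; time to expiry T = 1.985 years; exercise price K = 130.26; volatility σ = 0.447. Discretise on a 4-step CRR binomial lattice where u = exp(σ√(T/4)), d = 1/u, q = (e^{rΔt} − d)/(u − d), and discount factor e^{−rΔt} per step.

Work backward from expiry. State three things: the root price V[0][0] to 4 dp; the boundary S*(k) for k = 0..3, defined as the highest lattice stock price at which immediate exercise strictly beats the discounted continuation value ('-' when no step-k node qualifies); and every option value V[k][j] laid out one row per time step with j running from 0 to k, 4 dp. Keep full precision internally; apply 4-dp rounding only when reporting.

price = 47.0329
boundary = - - 50.2452 68.8413
tree:
47.0329
62.7757 28.3271
80.0148 42.5985 10.9805
93.5876 61.4187 19.8655 0.0000
103.4939 80.0148 35.9400 0.0000 0.0000

Δt=0.49625  u=1.37011  d=0.72987  q=0.44064  discount=0.98816
step 4 (expiry): payoffs max(K−S,0) = 103.4939 80.0148 35.9400 0.0000 0.0000
step 3: (k=3,j=0): S=36.6724, (K−S)⁺=93.5876, hold=92.0454 ⇒ V=93.5876 exercise | (k=3,j=1): S=68.8413, (K−S)⁺=61.4187, hold=59.8765 ⇒ V=61.4187 exercise | (k=3,j=2): S=129.2285, (K−S)⁺=1.0315, hold=19.8655 ⇒ V=19.8655 continue | (k=3,j=3): S=242.5871, (K−S)⁺=0.0000, hold=0.0000 ⇒ V=0.0000 continue  boundary S*=68.8413
step 2: (k=2,j=0): S=50.2452, (K−S)⁺=80.0148, hold=78.4726 ⇒ V=80.0148 exercise | (k=2,j=1): S=94.3200, (K−S)⁺=35.9400, hold=42.5985 ⇒ V=42.5985 continue | (k=2,j=2): S=177.0570, (K−S)⁺=0.0000, hold=10.9805 ⇒ V=10.9805 continue  boundary S*=50.2452
step 1: (k=1,j=0): S=68.8413, (K−S)⁺=61.4187, hold=62.7757 ⇒ V=62.7757 continue | (k=1,j=1): S=129.2285, (K−S)⁺=1.0315, hold=28.3271 ⇒ V=28.3271 continue  boundary S*=-
step 0: (k=0,j=0): S=94.3200, (K−S)⁺=35.9400, hold=47.0329 ⇒ V=47.0329 continue  boundary S*=-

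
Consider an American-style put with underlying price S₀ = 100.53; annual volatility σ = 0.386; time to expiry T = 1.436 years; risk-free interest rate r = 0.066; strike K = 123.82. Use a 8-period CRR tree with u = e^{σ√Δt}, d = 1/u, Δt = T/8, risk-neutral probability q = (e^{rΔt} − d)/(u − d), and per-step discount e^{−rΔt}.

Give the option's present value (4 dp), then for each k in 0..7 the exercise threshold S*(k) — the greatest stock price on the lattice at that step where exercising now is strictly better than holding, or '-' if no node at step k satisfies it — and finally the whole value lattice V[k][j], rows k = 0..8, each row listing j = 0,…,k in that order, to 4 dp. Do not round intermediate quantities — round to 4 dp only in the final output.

Δt=0.17950, u=1.17767, d=0.84913, q=0.49548, disc=e^(-rΔt)=0.98822
k=8 terminal: V=max(K-S,0) → 96.6490 86.1364 71.5563 51.3350 23.2900 0.0000 0.0000 0.0000 0.0000
k=7: j=0 S=31.9985 intr=91.8215 cont=90.3633 V=91.8215[EX]; j=1 S=44.3789 intr=79.4411 cont=77.9828 V=79.4411[EX]; j=2 S=61.5495 intr=62.2705 cont=60.8123 V=62.2705[EX]; j=3 S=85.3634 intr=38.4566 cont=36.9983 V=38.4566[EX]; j=4 S=118.3912 intr=5.4288 cont=11.6119 V=11.6119[hold]; j=5 S=164.1977 intr=0.0000 cont=0.0000 V=0.0000[hold]; j=6 S=227.7271 intr=0.0000 cont=0.0000 V=0.0000[hold]; j=7 S=315.8364 intr=0.0000 cont=0.0000 V=0.0000[hold]  S*(7)=85.3634
k=6: j=0 S=37.6836 intr=86.1364 cont=84.6781 V=86.1364[EX]; j=1 S=52.2637 intr=71.5563 cont=70.0980 V=71.5563[EX]; j=2 S=72.4850 intr=51.3350 cont=49.8768 V=51.3350[EX]; j=3 S=100.5300 intr=23.2900 cont=24.8593 V=24.8593[hold]; j=4 S=139.4258 intr=0.0000 cont=5.7894 V=5.7894[hold]; j=5 S=193.3708 intr=0.0000 cont=0.0000 V=0.0000[hold]; j=6 S=268.1874 intr=0.0000 cont=0.0000 V=0.0000[hold]  S*(6)=72.4850
k=5: j=0 S=44.3789 intr=79.4411 cont=77.9828 V=79.4411[EX]; j=1 S=61.5495 intr=62.2705 cont=60.8123 V=62.2705[EX]; j=2 S=85.3634 intr=38.4566 cont=37.7667 V=38.4566[EX]; j=3 S=118.3912 intr=5.4288 cont=15.2290 V=15.2290[hold]; j=4 S=164.1977 intr=0.0000 cont=2.8865 V=2.8865[hold]; j=5 S=227.7271 intr=0.0000 cont=0.0000 V=0.0000[hold]  S*(5)=85.3634
k=4: j=0 S=52.2637 intr=71.5563 cont=70.0980 V=71.5563[EX]; j=1 S=72.4850 intr=51.3350 cont=49.8768 V=51.3350[EX]; j=2 S=100.5300 intr=23.2900 cont=26.6304 V=26.6304[hold]; j=3 S=139.4258 intr=0.0000 cont=9.0062 V=9.0062[hold]; j=4 S=193.3708 intr=0.0000 cont=1.4391 V=1.4391[hold]  S*(4)=72.4850
k=3: j=0 S=61.5495 intr=62.2705 cont=60.8123 V=62.2705[EX]; j=1 S=85.3634 intr=38.4566 cont=38.6339 V=38.6339[hold]; j=2 S=118.3912 intr=5.4288 cont=17.6872 V=17.6872[hold]; j=3 S=164.1977 intr=0.0000 cont=5.1950 V=5.1950[hold]  S*(3)=61.5495
k=2: j=0 S=72.4850 intr=51.3350 cont=49.9636 V=51.3350[EX]; j=1 S=100.5300 intr=23.2900 cont=27.9225 V=27.9225[hold]; j=2 S=139.4258 intr=0.0000 cont=11.3621 V=11.3621[hold]  S*(2)=72.4850
k=1: j=0 S=85.3634 intr=38.4566 cont=39.2666 V=39.2666[hold]; j=1 S=118.3912 intr=5.4288 cont=19.4849 V=19.4849[hold]  S*(1)=-
k=0: j=0 S=100.5300 intr=23.2900 cont=29.1181 V=29.1181[hold]  S*(0)=-

price = 29.1181
boundary = - - 72.4850 61.5495 72.4850 85.3634 72.4850 85.3634
tree:
29.1181
39.2666 19.4849
51.3350 27.9225 11.3621
62.2705 38.6339 17.6872 5.1950
71.5563 51.3350 26.6304 9.0062 1.4391
79.4411 62.2705 38.4566 15.2290 2.8865 0.0000
86.1364 71.5563 51.3350 24.8593 5.7894 0.0000 0.0000
91.8215 79.4411 62.2705 38.4566 11.6119 0.0000 0.0000 0.0000
96.6490 86.1364 71.5563 51.3350 23.2900 0.0000 0.0000 0.0000 0.0000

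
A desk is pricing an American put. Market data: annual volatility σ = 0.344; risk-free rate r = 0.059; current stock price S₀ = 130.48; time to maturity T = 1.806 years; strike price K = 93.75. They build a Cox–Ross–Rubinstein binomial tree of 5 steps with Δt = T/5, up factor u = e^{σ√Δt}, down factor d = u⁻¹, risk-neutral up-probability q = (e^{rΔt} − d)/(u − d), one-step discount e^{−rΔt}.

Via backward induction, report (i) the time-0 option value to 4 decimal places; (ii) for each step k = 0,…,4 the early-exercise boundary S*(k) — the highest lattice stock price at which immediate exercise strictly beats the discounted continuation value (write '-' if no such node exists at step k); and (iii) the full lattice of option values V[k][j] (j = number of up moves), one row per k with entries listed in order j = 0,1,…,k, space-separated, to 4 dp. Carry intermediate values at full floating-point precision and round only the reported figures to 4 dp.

Δt=0.36120, u=1.22967, d=0.81323, q=0.50022, disc=e^(-rΔt)=0.97891
k=5 terminal: V=max(K-S,0) → 47.3406 23.5752 0.0000 0.0000 0.0000 0.0000
k=4: j=0 S=57.0681 intr=36.6819 cont=34.7052 V=36.6819[EX]; j=1 S=86.2916 intr=7.4584 cont=11.5340 V=11.5340[hold]; j=2 S=130.4800 intr=0.0000 cont=0.0000 V=0.0000[hold]; j=3 S=197.2964 intr=0.0000 cont=0.0000 V=0.0000[hold]; j=4 S=298.3284 intr=0.0000 cont=0.0000 V=0.0000[hold]  S*(4)=57.0681
k=3: j=0 S=70.1748 intr=23.5752 cont=23.5942 V=23.5942[hold]; j=1 S=106.1100 intr=0.0000 cont=5.6429 V=5.6429[hold]; j=2 S=160.4470 intr=0.0000 cont=0.0000 V=0.0000[hold]; j=3 S=242.6090 intr=0.0000 cont=0.0000 V=0.0000[hold]  S*(3)=-
k=2: j=0 S=86.2916 intr=7.4584 cont=14.3064 V=14.3064[hold]; j=1 S=130.4800 intr=0.0000 cont=2.7607 V=2.7607[hold]; j=2 S=197.2964 intr=0.0000 cont=0.0000 V=0.0000[hold]  S*(2)=-
k=1: j=0 S=106.1100 intr=0.0000 cont=8.3512 V=8.3512[hold]; j=1 S=160.4470 intr=0.0000 cont=1.3507 V=1.3507[hold]  S*(1)=-
k=0: j=0 S=130.4800 intr=0.0000 cont=4.7471 V=4.7471[hold]  S*(0)=-

price = 4.7471
boundary = - - - - 57.0681
tree:
4.7471
8.3512 1.3507
14.3064 2.7607 0.0000
23.5942 5.6429 0.0000 0.0000
36.6819 11.5340 0.0000 0.0000 0.0000
47.3406 23.5752 0.0000 0.0000 0.0000 0.0000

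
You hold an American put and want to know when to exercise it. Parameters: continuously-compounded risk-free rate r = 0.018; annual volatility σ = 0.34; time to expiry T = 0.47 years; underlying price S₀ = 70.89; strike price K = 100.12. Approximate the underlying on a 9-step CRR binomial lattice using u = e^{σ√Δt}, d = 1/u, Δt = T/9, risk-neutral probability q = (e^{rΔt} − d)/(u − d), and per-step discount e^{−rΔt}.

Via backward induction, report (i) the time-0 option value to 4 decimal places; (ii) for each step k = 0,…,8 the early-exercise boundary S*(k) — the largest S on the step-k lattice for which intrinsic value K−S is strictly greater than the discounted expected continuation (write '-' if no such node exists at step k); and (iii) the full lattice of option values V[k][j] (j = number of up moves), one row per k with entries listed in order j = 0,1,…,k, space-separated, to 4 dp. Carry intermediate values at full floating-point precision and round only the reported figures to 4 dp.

price = 29.4620
boundary = - 65.5906 60.6873 65.5906 70.8900 65.5906 70.8900 76.6176 82.8080
tree:
29.4620
34.5294 24.1730
39.4327 29.3034 18.8074
43.9694 34.5294 23.8468 13.5275
48.1670 39.4327 29.2300 18.2139 8.6098
52.0508 43.9694 34.5294 23.5768 12.5916 4.4258
55.6442 48.1670 39.4327 29.2300 17.6585 7.2707 1.4330
58.9690 52.0508 43.9694 34.5294 23.5024 11.5276 2.7940 0.0000
62.0453 55.6442 48.1670 39.4327 29.2300 17.3120 5.4476 0.0000 0.0000
64.8916 58.9690 52.0508 43.9694 34.5294 23.5024 10.6215 0.0000 0.0000 0.0000

Δt=0.05222, u=1.08080, d=0.92524, q=0.48663, disc=e^(-rΔt)=0.99906
k=9 terminal: V=max(K-S,0) → 64.8916 58.9690 52.0508 43.9694 34.5294 23.5024 10.6215 0.0000 0.0000 0.0000
k=8: j=0 S=38.0747 intr=62.0453 cont=61.9512 V=62.0453[EX]; j=1 S=44.4758 intr=55.6442 cont=55.5501 V=55.6442[EX]; j=2 S=51.9530 intr=48.1670 cont=48.0729 V=48.1670[EX]; j=3 S=60.6873 intr=39.4327 cont=39.3386 V=39.4327[EX]; j=4 S=70.8900 intr=29.2300 cont=29.1359 V=29.2300[EX]; j=5 S=82.8080 intr=17.3120 cont=17.2180 V=17.3120[EX]; j=6 S=96.7296 intr=3.3904 cont=5.4476 V=5.4476[hold]; j=7 S=112.9916 intr=0.0000 cont=0.0000 V=0.0000[hold]; j=8 S=131.9877 intr=0.0000 cont=0.0000 V=0.0000[hold]  S*(8)=82.8080
k=7: j=0 S=41.1510 intr=58.9690 cont=58.8750 V=58.9690[EX]; j=1 S=48.0692 intr=52.0508 cont=51.9567 V=52.0508[EX]; j=2 S=56.1506 intr=43.9694 cont=43.8753 V=43.9694[EX]; j=3 S=65.5906 intr=34.5294 cont=34.4354 V=34.5294[EX]; j=4 S=76.6176 intr=23.5024 cont=23.4083 V=23.5024[EX]; j=5 S=89.4985 intr=10.6215 cont=11.5276 V=11.5276[hold]; j=6 S=104.5449 intr=0.0000 cont=2.7940 V=2.7940[hold]; j=7 S=122.1209 intr=0.0000 cont=0.0000 V=0.0000[hold]  S*(7)=76.6176
k=6: j=0 S=44.4758 intr=55.6442 cont=55.5501 V=55.6442[EX]; j=1 S=51.9530 intr=48.1670 cont=48.0729 V=48.1670[EX]; j=2 S=60.6873 intr=39.4327 cont=39.3386 V=39.4327[EX]; j=3 S=70.8900 intr=29.2300 cont=29.1359 V=29.2300[EX]; j=4 S=82.8080 intr=17.3120 cont=17.6585 V=17.6585[hold]; j=5 S=96.7296 intr=3.3904 cont=7.2707 V=7.2707[hold]; j=6 S=112.9916 intr=0.0000 cont=1.4330 V=1.4330[hold]  S*(6)=70.8900
k=5: j=0 S=48.0692 intr=52.0508 cont=51.9567 V=52.0508[EX]; j=1 S=56.1506 intr=43.9694 cont=43.8753 V=43.9694[EX]; j=2 S=65.5906 intr=34.5294 cont=34.4354 V=34.5294[EX]; j=3 S=76.6176 intr=23.5024 cont=23.5768 V=23.5768[hold]; j=4 S=89.4985 intr=10.6215 cont=12.5916 V=12.5916[hold]; j=5 S=104.5449 intr=0.0000 cont=4.4258 V=4.4258[hold]  S*(5)=65.5906
k=4: j=0 S=51.9530 intr=48.1670 cont=48.0729 V=48.1670[EX]; j=1 S=60.6873 intr=39.4327 cont=39.3386 V=39.4327[EX]; j=2 S=70.8900 intr=29.2300 cont=29.1721 V=29.2300[EX]; j=3 S=82.8080 intr=17.3120 cont=18.2139 V=18.2139[hold]; j=4 S=96.7296 intr=3.3904 cont=8.6098 V=8.6098[hold]  S*(4)=70.8900
k=3: j=0 S=56.1506 intr=43.9694 cont=43.8753 V=43.9694[EX]; j=1 S=65.5906 intr=34.5294 cont=34.4354 V=34.5294[EX]; j=2 S=76.6176 intr=23.5024 cont=23.8468 V=23.8468[hold]; j=3 S=89.4985 intr=10.6215 cont=13.5275 V=13.5275[hold]  S*(3)=65.5906
k=2: j=0 S=60.6873 intr=39.4327 cont=39.3386 V=39.4327[EX]; j=1 S=70.8900 intr=29.2300 cont=29.3034 V=29.3034[hold]; j=2 S=82.8080 intr=17.3120 cont=18.8074 V=18.8074[hold]  S*(2)=60.6873
k=1: j=0 S=65.5906 intr=34.5294 cont=34.4710 V=34.5294[EX]; j=1 S=76.6176 intr=23.5024 cont=24.1730 V=24.1730[hold]  S*(1)=65.5906
k=0: j=0 S=70.8900 intr=29.2300 cont=29.4620 V=29.4620[hold]  S*(0)=-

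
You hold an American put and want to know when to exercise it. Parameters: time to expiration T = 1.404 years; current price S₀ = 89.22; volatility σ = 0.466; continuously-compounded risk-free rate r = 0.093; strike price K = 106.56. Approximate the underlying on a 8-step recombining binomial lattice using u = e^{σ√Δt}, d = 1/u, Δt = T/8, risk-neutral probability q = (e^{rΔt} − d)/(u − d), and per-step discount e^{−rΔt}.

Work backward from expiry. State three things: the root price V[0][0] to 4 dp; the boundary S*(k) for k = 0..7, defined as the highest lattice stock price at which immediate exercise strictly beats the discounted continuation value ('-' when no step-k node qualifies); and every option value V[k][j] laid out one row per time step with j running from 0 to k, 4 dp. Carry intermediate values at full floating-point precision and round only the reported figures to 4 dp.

price = 25.3446
boundary = - - 60.3804 49.6722 60.3804 73.3972 60.3804 73.3972
tree:
25.3446
34.7183 16.5591
46.1796 24.1006 9.3631
56.8878 33.9725 14.7617 4.1285
65.6970 46.1796 22.5637 7.2381 1.0714
72.9439 56.8878 33.1628 12.4262 2.1489 0.0000
78.9056 65.6970 46.1796 20.7289 4.3102 0.0000 0.0000
83.8100 72.9439 56.8878 33.1628 8.6452 0.0000 0.0000 0.0000
87.8446 78.9056 65.6970 46.1796 17.3400 0.0000 0.0000 0.0000 0.0000

params: Δt=0.17550 u=1.21558 d=0.82265 q=0.49323 e^(-rΔt)=0.98381
t_8 payoffs: 87.8446 78.9056 65.6970 46.1796 17.3400 0.0000 0.0000 0.0000 0.0000
t_7: node(7,0) S=22.7500 payoff=83.8100 vs cont=82.0849 → 83.8100 [stop]  node(7,1) S=33.6161 payoff=72.9439 vs cont=71.2188 → 72.9439 [stop]  node(7,2) S=49.6722 payoff=56.8878 vs cont=55.1627 → 56.8878 [stop]  node(7,3) S=73.3972 payoff=33.1628 vs cont=31.4377 → 33.1628 [stop]  node(7,4) S=108.4539 payoff=0.0000 vs cont=8.6452 → 8.6452 [wait]  node(7,5) S=160.2549 payoff=0.0000 vs cont=0.0000 → 0.0000 [wait]  node(7,6) S=236.7976 payoff=0.0000 vs cont=0.0000 → 0.0000 [wait]  node(7,7) S=349.8994 payoff=0.0000 vs cont=0.0000 → 0.0000 [wait]  ⇒ S*(7)=73.3972
t_6: node(6,0) S=27.6544 payoff=78.9056 vs cont=77.1805 → 78.9056 [stop]  node(6,1) S=40.8630 payoff=65.6970 vs cont=63.9719 → 65.6970 [stop]  node(6,2) S=60.3804 payoff=46.1796 vs cont=44.4545 → 46.1796 [stop]  node(6,3) S=89.2200 payoff=17.3400 vs cont=20.7289 → 20.7289 [wait]  node(6,4) S=131.8342 payoff=0.0000 vs cont=4.3102 → 4.3102 [wait]  node(6,5) S=194.8024 payoff=0.0000 vs cont=0.0000 → 0.0000 [wait]  node(6,6) S=287.8460 payoff=0.0000 vs cont=0.0000 → 0.0000 [wait]  ⇒ S*(6)=60.3804
t_5: node(5,0) S=33.6161 payoff=72.9439 vs cont=71.2188 → 72.9439 [stop]  node(5,1) S=49.6722 payoff=56.8878 vs cont=55.1627 → 56.8878 [stop]  node(5,2) S=73.3972 payoff=33.1628 vs cont=33.0822 → 33.1628 [stop]  node(5,3) S=108.4539 payoff=0.0000 vs cont=12.4262 → 12.4262 [wait]  node(5,4) S=160.2549 payoff=0.0000 vs cont=2.1489 → 2.1489 [wait]  node(5,5) S=236.7976 payoff=0.0000 vs cont=0.0000 → 0.0000 [wait]  ⇒ S*(5)=73.3972
t_4: node(4,0) S=40.8630 payoff=65.6970 vs cont=63.9719 → 65.6970 [stop]  node(4,1) S=60.3804 payoff=46.1796 vs cont=44.4545 → 46.1796 [stop]  node(4,2) S=89.2200 payoff=17.3400 vs cont=22.5637 → 22.5637 [wait]  node(4,3) S=131.8342 payoff=0.0000 vs cont=7.2381 → 7.2381 [wait]  node(4,4) S=194.8024 payoff=0.0000 vs cont=1.0714 → 1.0714 [wait]  ⇒ S*(4)=60.3804
t_3: node(3,0) S=49.6722 payoff=56.8878 vs cont=55.1627 → 56.8878 [stop]  node(3,1) S=73.3972 payoff=33.1628 vs cont=33.9725 → 33.9725 [wait]  node(3,2) S=108.4539 payoff=0.0000 vs cont=14.7617 → 14.7617 [wait]  node(3,3) S=160.2549 payoff=0.0000 vs cont=4.1285 → 4.1285 [wait]  ⇒ S*(3)=49.6722
t_2: node(2,0) S=60.3804 payoff=46.1796 vs cont=44.8473 → 46.1796 [stop]  node(2,1) S=89.2200 payoff=17.3400 vs cont=24.1006 → 24.1006 [wait]  node(2,2) S=131.8342 payoff=0.0000 vs cont=9.3631 → 9.3631 [wait]  ⇒ S*(2)=60.3804
t_1: node(1,0) S=73.3972 payoff=33.1628 vs cont=34.7183 → 34.7183 [wait]  node(1,1) S=108.4539 payoff=0.0000 vs cont=16.5591 → 16.5591 [wait]  ⇒ S*(1)=-
t_0: node(0,0) S=89.2200 payoff=17.3400 vs cont=25.3446 → 25.3446 [wait]  ⇒ S*(0)=-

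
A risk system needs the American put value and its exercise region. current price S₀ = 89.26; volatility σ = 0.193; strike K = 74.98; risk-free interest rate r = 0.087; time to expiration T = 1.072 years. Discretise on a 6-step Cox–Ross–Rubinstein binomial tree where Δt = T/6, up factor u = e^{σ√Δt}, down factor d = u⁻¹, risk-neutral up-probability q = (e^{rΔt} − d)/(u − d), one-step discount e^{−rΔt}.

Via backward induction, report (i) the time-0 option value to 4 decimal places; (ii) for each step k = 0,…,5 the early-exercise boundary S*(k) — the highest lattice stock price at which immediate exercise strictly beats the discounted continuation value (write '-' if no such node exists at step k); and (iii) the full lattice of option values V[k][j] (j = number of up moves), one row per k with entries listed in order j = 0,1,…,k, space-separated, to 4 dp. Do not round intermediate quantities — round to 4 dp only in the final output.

Δt=0.17867, u=1.08500, d=0.92166, q=0.57552, disc=e^(-rΔt)=0.98458
k=6 terminal: V=max(K-S,0) → 20.2682 10.5721 0.0000 0.0000 0.0000 0.0000 0.0000
k=5: j=0 S=59.3622 intr=15.6178 cont=14.4613 V=15.6178[EX]; j=1 S=69.8826 intr=5.0974 cont=4.4184 V=5.0974[EX]; j=2 S=82.2674 intr=0.0000 cont=0.0000 V=0.0000[hold]; j=3 S=96.8470 intr=0.0000 cont=0.0000 V=0.0000[hold]; j=4 S=114.0105 intr=0.0000 cont=0.0000 V=0.0000[hold]; j=5 S=134.2158 intr=0.0000 cont=0.0000 V=0.0000[hold]  S*(5)=69.8826
k=4: j=0 S=64.4079 intr=10.5721 cont=9.4156 V=10.5721[EX]; j=1 S=75.8225 intr=0.0000 cont=2.1304 V=2.1304[hold]; j=2 S=89.2600 intr=0.0000 cont=0.0000 V=0.0000[hold]; j=3 S=105.0789 intr=0.0000 cont=0.0000 V=0.0000[hold]; j=4 S=123.7013 intr=0.0000 cont=0.0000 V=0.0000[hold]  S*(4)=64.4079
k=3: j=0 S=69.8826 intr=5.0974 cont=5.6255 V=5.6255[hold]; j=1 S=82.2674 intr=0.0000 cont=0.8903 V=0.8903[hold]; j=2 S=96.8470 intr=0.0000 cont=0.0000 V=0.0000[hold]; j=3 S=114.0105 intr=0.0000 cont=0.0000 V=0.0000[hold]  S*(3)=-
k=2: j=0 S=75.8225 intr=0.0000 cont=2.8556 V=2.8556[hold]; j=1 S=89.2600 intr=0.0000 cont=0.3721 V=0.3721[hold]; j=2 S=105.0789 intr=0.0000 cont=0.0000 V=0.0000[hold]  S*(2)=-
k=1: j=0 S=82.2674 intr=0.0000 cont=1.4043 V=1.4043[hold]; j=1 S=96.8470 intr=0.0000 cont=0.1555 V=0.1555[hold]  S*(1)=-
k=0: j=0 S=89.2600 intr=0.0000 cont=0.6750 V=0.6750[hold]  S*(0)=-

price = 0.6750
boundary = - - - - 64.4079 69.8826
tree:
0.6750
1.4043 0.1555
2.8556 0.3721 0.0000
5.6255 0.8903 0.0000 0.0000
10.5721 2.1304 0.0000 0.0000 0.0000
15.6178 5.0974 0.0000 0.0000 0.0000 0.0000
20.2682 10.5721 0.0000 0.0000 0.0000 0.0000 0.0000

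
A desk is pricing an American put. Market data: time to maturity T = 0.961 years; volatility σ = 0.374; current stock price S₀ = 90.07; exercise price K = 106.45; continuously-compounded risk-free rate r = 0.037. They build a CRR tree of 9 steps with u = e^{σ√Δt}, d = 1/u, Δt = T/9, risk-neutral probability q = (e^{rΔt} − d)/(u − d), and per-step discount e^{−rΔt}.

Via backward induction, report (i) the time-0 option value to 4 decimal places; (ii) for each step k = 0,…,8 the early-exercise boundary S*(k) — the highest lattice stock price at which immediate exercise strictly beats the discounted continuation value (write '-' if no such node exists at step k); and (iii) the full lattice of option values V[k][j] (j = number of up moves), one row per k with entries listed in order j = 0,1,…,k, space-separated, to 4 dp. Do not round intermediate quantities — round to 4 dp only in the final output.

price = 22.0976
boundary = - - - 62.4242 70.5389 62.4242 70.5389 79.7085 90.0700
tree:
22.0976
28.6613 15.3259
36.0863 21.0310 9.4084
44.0258 27.9714 13.8516 4.7792
51.2070 35.9111 19.7901 7.6747 1.7513
57.5621 44.0258 27.2602 12.0395 3.1144 0.3219
63.1861 51.2070 35.9111 18.3200 5.4858 0.6282 0.0000
68.1631 57.5621 44.0258 26.7415 9.5497 1.2262 0.0000 0.0000
72.5676 63.1861 51.2070 35.9111 16.3800 2.3934 0.0000 0.0000 0.0000
76.4654 68.1631 57.5621 44.0258 26.7415 4.6715 0.0000 0.0000 0.0000 0.0000

Δt=0.10678  u=1.12999  d=0.88496  q=0.48564  discount=0.99606
step 9 (expiry): payoffs max(K−S,0) = 76.4654 68.1631 57.5621 44.0258 26.7415 4.6715 0.0000 0.0000 0.0000 0.0000
step 8: (k=8,j=0): S=33.8824, (K−S)⁺=72.5676, hold=72.1479 ⇒ V=72.5676 exercise | (k=8,j=1): S=43.2639, (K−S)⁺=63.1861, hold=62.7664 ⇒ V=63.1861 exercise | (k=8,j=2): S=55.2430, (K−S)⁺=51.2070, hold=50.7873 ⇒ V=51.2070 exercise | (k=8,j=3): S=70.5389, (K−S)⁺=35.9111, hold=35.4914 ⇒ V=35.9111 exercise | (k=8,j=4): S=90.0700, (K−S)⁺=16.3800, hold=15.9603 ⇒ V=16.3800 exercise | (k=8,j=5): S=115.0090, (K−S)⁺=0.0000, hold=2.3934 ⇒ V=2.3934 continue | (k=8,j=6): S=146.8532, (K−S)⁺=0.0000, hold=0.0000 ⇒ V=0.0000 continue | (k=8,j=7): S=187.5145, (K−S)⁺=0.0000, hold=0.0000 ⇒ V=0.0000 continue | (k=8,j=8): S=239.4343, (K−S)⁺=0.0000, hold=0.0000 ⇒ V=0.0000 continue  boundary S*=90.0700
step 7: (k=7,j=0): S=38.2869, (K−S)⁺=68.1631, hold=67.7434 ⇒ V=68.1631 exercise | (k=7,j=1): S=48.8879, (K−S)⁺=57.5621, hold=57.1424 ⇒ V=57.5621 exercise | (k=7,j=2): S=62.4242, (K−S)⁺=44.0258, hold=43.6061 ⇒ V=44.0258 exercise | (k=7,j=3): S=79.7085, (K−S)⁺=26.7415, hold=26.3218 ⇒ V=26.7415 exercise | (k=7,j=4): S=101.7785, (K−S)⁺=4.6715, hold=9.5497 ⇒ V=9.5497 continue | (k=7,j=5): S=129.9593, (K−S)⁺=0.0000, hold=1.2262 ⇒ V=1.2262 continue | (k=7,j=6): S=165.9430, (K−S)⁺=0.0000, hold=0.0000 ⇒ V=0.0000 continue | (k=7,j=7): S=211.8901, (K−S)⁺=0.0000, hold=0.0000 ⇒ V=0.0000 continue  boundary S*=79.7085
step 6: (k=6,j=0): S=43.2639, (K−S)⁺=63.1861, hold=62.7664 ⇒ V=63.1861 exercise | (k=6,j=1): S=55.2430, (K−S)⁺=51.2070, hold=50.7873 ⇒ V=51.2070 exercise | (k=6,j=2): S=70.5389, (K−S)⁺=35.9111, hold=35.4914 ⇒ V=35.9111 exercise | (k=6,j=3): S=90.0700, (K−S)⁺=16.3800, hold=18.3200 ⇒ V=18.3200 continue | (k=6,j=4): S=115.0090, (K−S)⁺=0.0000, hold=5.4858 ⇒ V=5.4858 continue | (k=6,j=5): S=146.8532, (K−S)⁺=0.0000, hold=0.6282 ⇒ V=0.6282 continue | (k=6,j=6): S=187.5145, (K−S)⁺=0.0000, hold=0.0000 ⇒ V=0.0000 continue  boundary S*=70.5389
step 5: (k=5,j=0): S=48.8879, (K−S)⁺=57.5621, hold=57.1424 ⇒ V=57.5621 exercise | (k=5,j=1): S=62.4242, (K−S)⁺=44.0258, hold=43.6061 ⇒ V=44.0258 exercise | (k=5,j=2): S=79.7085, (K−S)⁺=26.7415, hold=27.2602 ⇒ V=27.2602 continue | (k=5,j=3): S=101.7785, (K−S)⁺=4.6715, hold=12.0395 ⇒ V=12.0395 continue | (k=5,j=4): S=129.9593, (K−S)⁺=0.0000, hold=3.1144 ⇒ V=3.1144 continue | (k=5,j=5): S=165.9430, (K−S)⁺=0.0000, hold=0.3219 ⇒ V=0.3219 continue  boundary S*=62.4242
step 4: (k=4,j=0): S=55.2430, (K−S)⁺=51.2070, hold=50.7873 ⇒ V=51.2070 exercise | (k=4,j=1): S=70.5389, (K−S)⁺=35.9111, hold=35.7423 ⇒ V=35.9111 exercise | (k=4,j=2): S=90.0700, (K−S)⁺=16.3800, hold=19.7901 ⇒ V=19.7901 continue | (k=4,j=3): S=115.0090, (K−S)⁺=0.0000, hold=7.6747 ⇒ V=7.6747 continue | (k=4,j=4): S=146.8532, (K−S)⁺=0.0000, hold=1.7513 ⇒ V=1.7513 continue  boundary S*=70.5389
step 3: (k=3,j=0): S=62.4242, (K−S)⁺=44.0258, hold=43.6061 ⇒ V=44.0258 exercise | (k=3,j=1): S=79.7085, (K−S)⁺=26.7415, hold=27.9714 ⇒ V=27.9714 continue | (k=3,j=2): S=101.7785, (K−S)⁺=4.6715, hold=13.8516 ⇒ V=13.8516 continue | (k=3,j=3): S=129.9593, (K−S)⁺=0.0000, hold=4.7792 ⇒ V=4.7792 continue  boundary S*=62.4242
step 2: (k=2,j=0): S=70.5389, (K−S)⁺=35.9111, hold=36.0863 ⇒ V=36.0863 continue | (k=2,j=1): S=90.0700, (K−S)⁺=16.3800, hold=21.0310 ⇒ V=21.0310 continue | (k=2,j=2): S=115.0090, (K−S)⁺=0.0000, hold=9.4084 ⇒ V=9.4084 continue  boundary S*=-
step 1: (k=1,j=0): S=79.7085, (K−S)⁺=26.7415, hold=28.6613 ⇒ V=28.6613 continue | (k=1,j=1): S=101.7785, (K−S)⁺=4.6715, hold=15.3259 ⇒ V=15.3259 continue  boundary S*=-
step 0: (k=0,j=0): S=90.0700, (K−S)⁺=16.3800, hold=22.0976 ⇒ V=22.0976 continue  boundary S*=-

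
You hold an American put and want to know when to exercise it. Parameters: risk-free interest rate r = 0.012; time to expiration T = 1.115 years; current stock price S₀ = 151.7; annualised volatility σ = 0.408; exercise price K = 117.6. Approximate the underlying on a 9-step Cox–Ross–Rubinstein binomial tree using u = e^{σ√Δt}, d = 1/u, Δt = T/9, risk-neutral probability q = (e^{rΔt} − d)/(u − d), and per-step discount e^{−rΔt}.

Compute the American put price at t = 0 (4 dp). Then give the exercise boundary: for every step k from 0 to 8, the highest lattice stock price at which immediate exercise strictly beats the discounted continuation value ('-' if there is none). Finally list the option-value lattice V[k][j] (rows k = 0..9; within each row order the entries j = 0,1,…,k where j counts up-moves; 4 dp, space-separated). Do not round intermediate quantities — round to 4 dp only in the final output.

price = 9.6093
boundary = - - - - - - 64.0883 73.9855 85.4111
tree:
9.6093
13.7934 4.9086
19.3205 7.5874 1.8951
26.3042 11.4850 3.2045 0.4206
34.6535 16.9468 5.3455 0.7937 0.0000
43.9675 24.2317 8.7632 1.4979 0.0000 0.0000
53.5117 33.3149 14.0379 2.8267 0.0000 0.0000 0.0000
62.0849 43.6145 21.7743 5.3345 0.0000 0.0000 0.0000 0.0000
69.5113 53.5117 32.1889 10.0673 0.0000 0.0000 0.0000 0.0000 0.0000
75.9442 62.0849 43.6145 18.9988 0.0000 0.0000 0.0000 0.0000 0.0000 0.0000

Δt=0.12389, u=1.15443, d=0.86623, q=0.46932, disc=e^(-rΔt)=0.99851
k=9 terminal: V=max(K-S,0) → 75.9442 62.0849 43.6145 18.9988 0.0000 0.0000 0.0000 0.0000 0.0000 0.0000
k=8: j=0 S=48.0887 intr=69.5113 cont=69.3366 V=69.5113[EX]; j=1 S=64.0883 intr=53.5117 cont=53.3370 V=53.5117[EX]; j=2 S=85.4111 intr=32.1889 cont=32.0142 V=32.1889[EX]; j=3 S=113.8282 intr=3.7718 cont=10.0673 V=10.0673[hold]; j=4 S=151.7000 intr=0.0000 cont=0.0000 V=0.0000[hold]; j=5 S=202.1721 intr=0.0000 cont=0.0000 V=0.0000[hold]; j=6 S=269.4368 intr=0.0000 cont=0.0000 V=0.0000[hold]; j=7 S=359.0811 intr=0.0000 cont=0.0000 V=0.0000[hold]; j=8 S=478.5510 intr=0.0000 cont=0.0000 V=0.0000[hold]  S*(8)=85.4111
k=7: j=0 S=55.5151 intr=62.0849 cont=61.9102 V=62.0849[EX]; j=1 S=73.9855 intr=43.6145 cont=43.4398 V=43.6145[EX]; j=2 S=98.6012 intr=18.9988 cont=21.7743 V=21.7743[hold]; j=3 S=131.4068 intr=0.0000 cont=5.3345 V=5.3345[hold]; j=4 S=175.1271 intr=0.0000 cont=0.0000 V=0.0000[hold]; j=5 S=233.3937 intr=0.0000 cont=0.0000 V=0.0000[hold]; j=6 S=311.0461 intr=0.0000 cont=0.0000 V=0.0000[hold]; j=7 S=414.5342 intr=0.0000 cont=0.0000 V=0.0000[hold]  S*(7)=73.9855
k=6: j=0 S=64.0883 intr=53.5117 cont=53.3370 V=53.5117[EX]; j=1 S=85.4111 intr=32.1889 cont=33.3149 V=33.3149[hold]; j=2 S=113.8282 intr=3.7718 cont=14.0379 V=14.0379[hold]; j=3 S=151.7000 intr=0.0000 cont=2.8267 V=2.8267[hold]; j=4 S=202.1721 intr=0.0000 cont=0.0000 V=0.0000[hold]; j=5 S=269.4368 intr=0.0000 cont=0.0000 V=0.0000[hold]; j=6 S=359.0811 intr=0.0000 cont=0.0000 V=0.0000[hold]  S*(6)=64.0883
k=5: j=0 S=73.9855 intr=43.6145 cont=43.9675 V=43.9675[hold]; j=1 S=98.6012 intr=18.9988 cont=24.2317 V=24.2317[hold]; j=2 S=131.4068 intr=0.0000 cont=8.7632 V=8.7632[hold]; j=3 S=175.1271 intr=0.0000 cont=1.4979 V=1.4979[hold]; j=4 S=233.3937 intr=0.0000 cont=0.0000 V=0.0000[hold]; j=5 S=311.0461 intr=0.0000 cont=0.0000 V=0.0000[hold]  S*(5)=-
k=4: j=0 S=85.4111 intr=32.1889 cont=34.6535 V=34.6535[hold]; j=1 S=113.8282 intr=3.7718 cont=16.9468 V=16.9468[hold]; j=2 S=151.7000 intr=0.0000 cont=5.3455 V=5.3455[hold]; j=3 S=202.1721 intr=0.0000 cont=0.7937 V=0.7937[hold]; j=4 S=269.4368 intr=0.0000 cont=0.0000 V=0.0000[hold]  S*(4)=-
k=3: j=0 S=98.6012 intr=18.9988 cont=26.3042 V=26.3042[hold]; j=1 S=131.4068 intr=0.0000 cont=11.4850 V=11.4850[hold]; j=2 S=175.1271 intr=0.0000 cont=3.2045 V=3.2045[hold]; j=3 S=233.3937 intr=0.0000 cont=0.4206 V=0.4206[hold]  S*(3)=-
k=2: j=0 S=113.8282 intr=3.7718 cont=19.3205 V=19.3205[hold]; j=1 S=151.7000 intr=0.0000 cont=7.5874 V=7.5874[hold]; j=2 S=202.1721 intr=0.0000 cont=1.8951 V=1.8951[hold]  S*(2)=-
k=1: j=0 S=131.4068 intr=0.0000 cont=13.7934 V=13.7934[hold]; j=1 S=175.1271 intr=0.0000 cont=4.9086 V=4.9086[hold]  S*(1)=-
k=0: j=0 S=151.7000 intr=0.0000 cont=9.6093 V=9.6093[hold]  S*(0)=-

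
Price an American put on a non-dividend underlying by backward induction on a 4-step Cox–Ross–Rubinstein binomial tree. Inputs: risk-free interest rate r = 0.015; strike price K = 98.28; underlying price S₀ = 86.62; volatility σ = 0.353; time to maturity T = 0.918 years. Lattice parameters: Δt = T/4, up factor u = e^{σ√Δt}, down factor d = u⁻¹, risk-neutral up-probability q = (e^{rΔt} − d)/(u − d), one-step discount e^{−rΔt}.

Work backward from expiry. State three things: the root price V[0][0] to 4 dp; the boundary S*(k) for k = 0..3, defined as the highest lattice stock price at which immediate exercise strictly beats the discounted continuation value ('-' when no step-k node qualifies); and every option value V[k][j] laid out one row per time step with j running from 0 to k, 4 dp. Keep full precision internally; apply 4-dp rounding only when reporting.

params: Δt=0.22950 u=1.18425 d=0.84442 q=0.46797 e^(-rΔt)=0.99656
t_4 payoffs: 54.2401 36.5165 11.6600 0.0000 0.0000
t_3: node(3,0) S=52.1542 payoff=46.1258 vs cont=45.7881 → 46.1258 [stop]  node(3,1) S=73.1434 payoff=25.1366 vs cont=24.7988 → 25.1366 [stop]  node(3,2) S=102.5796 payoff=0.0000 vs cont=6.1821 → 6.1821 [wait]  node(3,3) S=143.8624 payoff=0.0000 vs cont=0.0000 → 0.0000 [wait]  ⇒ S*(3)=73.1434
t_2: node(2,0) S=61.7635 payoff=36.5165 vs cont=36.1787 → 36.5165 [stop]  node(2,1) S=86.6200 payoff=11.6600 vs cont=16.2106 → 16.2106 [wait]  node(2,2) S=121.4798 payoff=0.0000 vs cont=3.2778 → 3.2778 [wait]  ⇒ S*(2)=61.7635
t_1: node(1,0) S=73.1434 payoff=25.1366 vs cont=26.9211 → 26.9211 [wait]  node(1,1) S=102.5796 payoff=0.0000 vs cont=10.1235 → 10.1235 [wait]  ⇒ S*(1)=-
t_0: node(0,0) S=86.6200 payoff=11.6600 vs cont=18.9948 → 18.9948 [wait]  ⇒ S*(0)=-

price = 18.9948
boundary = - - 61.7635 73.1434
tree:
18.9948
26.9211 10.1235
36.5165 16.2106 3.2778
46.1258 25.1366 6.1821 0.0000
54.2401 36.5165 11.6600 0.0000 0.0000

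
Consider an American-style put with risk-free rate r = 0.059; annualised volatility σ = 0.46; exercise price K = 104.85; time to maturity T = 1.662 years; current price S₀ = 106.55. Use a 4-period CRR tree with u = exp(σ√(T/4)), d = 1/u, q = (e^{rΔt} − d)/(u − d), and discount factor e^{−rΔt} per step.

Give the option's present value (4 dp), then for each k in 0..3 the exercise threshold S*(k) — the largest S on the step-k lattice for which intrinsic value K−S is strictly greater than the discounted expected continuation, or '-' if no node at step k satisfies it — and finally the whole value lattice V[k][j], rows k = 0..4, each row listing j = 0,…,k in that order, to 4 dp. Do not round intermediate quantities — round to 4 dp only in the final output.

Δt=0.41550, u=1.34516, d=0.74341, q=0.46765, disc=e^(-rΔt)=0.97578
k=4 terminal: V=max(K-S,0) → 72.3070 45.9649 0.0000 0.0000 0.0000
k=3: j=0 S=43.7756 intr=61.0744 cont=58.5353 V=61.0744[EX]; j=1 S=79.2099 intr=25.6401 cont=23.8767 V=25.6401[EX]; j=2 S=143.3268 intr=0.0000 cont=0.0000 V=0.0000[hold]; j=3 S=259.3433 intr=0.0000 cont=0.0000 V=0.0000[hold]  S*(3)=79.2099
k=2: j=0 S=58.8851 intr=45.9649 cont=43.4258 V=45.9649[EX]; j=1 S=106.5500 intr=0.0000 cont=13.3189 V=13.3189[hold]; j=2 S=192.7974 intr=0.0000 cont=0.0000 V=0.0000[hold]  S*(2)=58.8851
k=1: j=0 S=79.2099 intr=25.6401 cont=29.9545 V=29.9545[hold]; j=1 S=143.3268 intr=0.0000 cont=6.9186 V=6.9186[hold]  S*(1)=-
k=0: j=0 S=106.5500 intr=0.0000 cont=18.7172 V=18.7172[hold]  S*(0)=-

price = 18.7172
boundary = - - 58.8851 79.2099
tree:
18.7172
29.9545 6.9186
45.9649 13.3189 0.0000
61.0744 25.6401 0.0000 0.0000
72.3070 45.9649 0.0000 0.0000 0.0000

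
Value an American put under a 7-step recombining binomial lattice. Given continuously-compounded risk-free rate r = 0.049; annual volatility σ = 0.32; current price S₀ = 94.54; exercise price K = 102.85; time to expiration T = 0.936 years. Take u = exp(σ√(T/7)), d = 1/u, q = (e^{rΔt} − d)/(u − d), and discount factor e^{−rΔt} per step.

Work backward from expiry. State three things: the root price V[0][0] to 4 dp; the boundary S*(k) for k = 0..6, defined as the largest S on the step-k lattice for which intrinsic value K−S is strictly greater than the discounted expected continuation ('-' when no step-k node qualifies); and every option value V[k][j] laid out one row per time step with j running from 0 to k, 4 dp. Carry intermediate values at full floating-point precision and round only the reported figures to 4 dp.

Δt=0.13371, u=1.12414, d=0.88957, q=0.49880, disc=e^(-rΔt)=0.99347
k=7 terminal: V=max(K-S,0) → 61.1741 50.1850 36.2982 18.7498 0.0000 0.0000 0.0000 0.0000
k=6: j=0 S=46.8494 intr=56.0006 cont=55.3290 V=56.0006[EX]; j=1 S=59.2026 intr=43.6474 cont=42.9757 V=43.6474[EX]; j=2 S=74.8132 intr=28.0368 cont=27.3651 V=28.0368[EX]; j=3 S=94.5400 intr=8.3100 cont=9.3360 V=9.3360[hold]; j=4 S=119.4684 intr=0.0000 cont=0.0000 V=0.0000[hold]; j=5 S=150.9699 intr=0.0000 cont=0.0000 V=0.0000[hold]; j=6 S=190.7777 intr=0.0000 cont=0.0000 V=0.0000[hold]  S*(6)=74.8132
k=5: j=0 S=52.6650 intr=50.1850 cont=49.5133 V=50.1850[EX]; j=1 S=66.5518 intr=36.2982 cont=35.6266 V=36.2982[EX]; j=2 S=84.1002 intr=18.7498 cont=18.5866 V=18.7498[EX]; j=3 S=106.2758 intr=0.0000 cont=4.6486 V=4.6486[hold]; j=4 S=134.2986 intr=0.0000 cont=0.0000 V=0.0000[hold]; j=5 S=169.7106 intr=0.0000 cont=0.0000 V=0.0000[hold]  S*(5)=84.1002
k=4: j=0 S=59.2026 intr=43.6474 cont=42.9757 V=43.6474[EX]; j=1 S=74.8132 intr=28.0368 cont=27.3651 V=28.0368[EX]; j=2 S=94.5400 intr=8.3100 cont=11.6395 V=11.6395[hold]; j=3 S=119.4684 intr=0.0000 cont=2.3146 V=2.3146[hold]; j=4 S=150.9699 intr=0.0000 cont=0.0000 V=0.0000[hold]  S*(4)=74.8132
k=3: j=0 S=66.5518 intr=36.2982 cont=35.6266 V=36.2982[EX]; j=1 S=84.1002 intr=18.7498 cont=19.7281 V=19.7281[hold]; j=2 S=106.2758 intr=0.0000 cont=6.9426 V=6.9426[hold]; j=3 S=134.2986 intr=0.0000 cont=1.1525 V=1.1525[hold]  S*(3)=66.5518
k=2: j=0 S=74.8132 intr=28.0368 cont=27.8499 V=28.0368[EX]; j=1 S=94.5400 intr=8.3100 cont=13.2635 V=13.2635[hold]; j=2 S=119.4684 intr=0.0000 cont=4.0280 V=4.0280[hold]  S*(2)=74.8132
k=1: j=0 S=84.1002 intr=18.7498 cont=20.5328 V=20.5328[hold]; j=1 S=106.2758 intr=0.0000 cont=8.6002 V=8.6002[hold]  S*(1)=-
k=0: j=0 S=94.5400 intr=8.3100 cont=14.4856 V=14.4856[hold]  S*(0)=-

price = 14.4856
boundary = - - 74.8132 66.5518 74.8132 84.1002 74.8132
tree:
14.4856
20.5328 8.6002
28.0368 13.2635 4.0280
36.2982 19.7281 6.9426 1.1525
43.6474 28.0368 11.6395 2.3146 0.0000
50.1850 36.2982 18.7498 4.6486 0.0000 0.0000
56.0006 43.6474 28.0368 9.3360 0.0000 0.0000 0.0000
61.1741 50.1850 36.2982 18.7498 0.0000 0.0000 0.0000 0.0000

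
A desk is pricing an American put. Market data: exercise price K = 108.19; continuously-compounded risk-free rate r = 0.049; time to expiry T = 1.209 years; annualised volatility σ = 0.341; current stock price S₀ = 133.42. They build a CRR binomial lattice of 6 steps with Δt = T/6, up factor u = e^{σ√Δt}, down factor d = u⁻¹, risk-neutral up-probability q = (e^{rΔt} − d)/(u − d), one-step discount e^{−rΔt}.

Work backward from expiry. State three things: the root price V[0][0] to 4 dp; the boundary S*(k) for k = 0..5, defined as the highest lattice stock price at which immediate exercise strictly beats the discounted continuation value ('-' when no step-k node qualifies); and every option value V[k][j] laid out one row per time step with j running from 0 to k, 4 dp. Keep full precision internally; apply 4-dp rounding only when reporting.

price = 6.7036
boundary = - - - - 72.3286 84.2923
tree:
6.7036
10.7142 2.7316
16.6606 4.8408 0.6269
25.0148 8.4412 1.2514 0.0000
35.8614 14.4111 2.4981 0.0000 0.0000
46.1271 23.8977 4.9869 0.0000 0.0000 0.0000
54.9357 35.8614 9.9552 0.0000 0.0000 0.0000 0.0000

Δt=0.20150  u=1.16541  d=0.85807  q=0.49409  discount=0.99018
step 6 (expiry): payoffs max(K−S,0) = 54.9357 35.8614 9.9552 0.0000 0.0000 0.0000 0.0000
step 5: (k=5,j=0): S=62.0629, (K−S)⁺=46.1271, hold=45.0641 ⇒ V=46.1271 exercise | (k=5,j=1): S=84.2923, (K−S)⁺=23.8977, hold=22.8348 ⇒ V=23.8977 exercise | (k=5,j=2): S=114.4836, (K−S)⁺=0.0000, hold=4.9869 ⇒ V=4.9869 continue | (k=5,j=3): S=155.4886, (K−S)⁺=0.0000, hold=0.0000 ⇒ V=0.0000 continue | (k=5,j=4): S=211.1807, (K−S)⁺=0.0000, hold=0.0000 ⇒ V=0.0000 continue | (k=5,j=5): S=286.8201, (K−S)⁺=0.0000, hold=0.0000 ⇒ V=0.0000 continue  boundary S*=84.2923
step 4: (k=4,j=0): S=72.3286, (K−S)⁺=35.8614, hold=34.7985 ⇒ V=35.8614 exercise | (k=4,j=1): S=98.2348, (K−S)⁺=9.9552, hold=14.4111 ⇒ V=14.4111 continue | (k=4,j=2): S=133.4200, (K−S)⁺=0.0000, hold=2.4981 ⇒ V=2.4981 continue | (k=4,j=3): S=181.2076, (K−S)⁺=0.0000, hold=0.0000 ⇒ V=0.0000 continue | (k=4,j=4): S=246.1115, (K−S)⁺=0.0000, hold=0.0000 ⇒ V=0.0000 continue  boundary S*=72.3286
step 3: (k=3,j=0): S=84.2923, (K−S)⁺=23.8977, hold=25.0148 ⇒ V=25.0148 continue | (k=3,j=1): S=114.4836, (K−S)⁺=0.0000, hold=8.4412 ⇒ V=8.4412 continue | (k=3,j=2): S=155.4886, (K−S)⁺=0.0000, hold=1.2514 ⇒ V=1.2514 continue | (k=3,j=3): S=211.1807, (K−S)⁺=0.0000, hold=0.0000 ⇒ V=0.0000 continue  boundary S*=-
step 2: (k=2,j=0): S=98.2348, (K−S)⁺=9.9552, hold=16.6606 ⇒ V=16.6606 continue | (k=2,j=1): S=133.4200, (K−S)⁺=0.0000, hold=4.8408 ⇒ V=4.8408 continue | (k=2,j=2): S=181.2076, (K−S)⁺=0.0000, hold=0.6269 ⇒ V=0.6269 continue  boundary S*=-
step 1: (k=1,j=0): S=114.4836, (K−S)⁺=0.0000, hold=10.7142 ⇒ V=10.7142 continue | (k=1,j=1): S=155.4886, (K−S)⁺=0.0000, hold=2.7316 ⇒ V=2.7316 continue  boundary S*=-
step 0: (k=0,j=0): S=133.4200, (K−S)⁺=0.0000, hold=6.7036 ⇒ V=6.7036 continue  boundary S*=-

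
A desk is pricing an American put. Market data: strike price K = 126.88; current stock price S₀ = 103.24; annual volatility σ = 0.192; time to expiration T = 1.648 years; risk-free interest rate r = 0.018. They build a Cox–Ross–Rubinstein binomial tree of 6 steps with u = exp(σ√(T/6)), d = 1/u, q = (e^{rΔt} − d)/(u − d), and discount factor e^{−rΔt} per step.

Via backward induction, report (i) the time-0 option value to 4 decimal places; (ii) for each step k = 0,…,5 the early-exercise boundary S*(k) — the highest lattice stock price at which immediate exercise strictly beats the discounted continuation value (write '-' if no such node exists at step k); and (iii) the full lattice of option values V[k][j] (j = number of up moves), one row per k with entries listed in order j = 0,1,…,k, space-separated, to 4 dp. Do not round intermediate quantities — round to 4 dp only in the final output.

price = 24.9265
boundary = - 93.3571 84.4202 93.3571 103.2400 114.1691
tree:
24.9265
33.5229 16.5586
42.4598 24.1509 9.1139
50.5411 33.5229 14.9979 3.3074
57.8488 42.4598 23.6400 6.4857 0.1550
64.4570 50.5411 33.5229 12.7109 0.3112 0.0000
70.4326 57.8488 42.4598 23.6400 0.6248 0.0000 0.0000

Δt=0.27467  u=1.10586  d=0.90427  q=0.49945  discount=0.99507
step 6 (expiry): payoffs max(K−S,0) = 70.4326 57.8488 42.4598 23.6400 0.6248 0.0000 0.0000
step 5: (k=5,j=0): S=62.4230, (K−S)⁺=64.4570, hold=63.8313 ⇒ V=64.4570 exercise | (k=5,j=1): S=76.3389, (K−S)⁺=50.5411, hold=49.9154 ⇒ V=50.5411 exercise | (k=5,j=2): S=93.3571, (K−S)⁺=33.5229, hold=32.8972 ⇒ V=33.5229 exercise | (k=5,j=3): S=114.1691, (K−S)⁺=12.7109, hold=12.0851 ⇒ V=12.7109 exercise | (k=5,j=4): S=139.6208, (K−S)⁺=0.0000, hold=0.3112 ⇒ V=0.3112 continue | (k=5,j=5): S=170.7464, (K−S)⁺=0.0000, hold=0.0000 ⇒ V=0.0000 continue  boundary S*=114.1691
step 4: (k=4,j=0): S=69.0312, (K−S)⁺=57.8488, hold=57.2231 ⇒ V=57.8488 exercise | (k=4,j=1): S=84.4202, (K−S)⁺=42.4598, hold=41.8340 ⇒ V=42.4598 exercise | (k=4,j=2): S=103.2400, (K−S)⁺=23.6400, hold=23.0143 ⇒ V=23.6400 exercise | (k=4,j=3): S=126.2552, (K−S)⁺=0.6248, hold=6.4857 ⇒ V=6.4857 continue | (k=4,j=4): S=154.4013, (K−S)⁺=0.0000, hold=0.1550 ⇒ V=0.1550 continue  boundary S*=103.2400
step 3: (k=3,j=0): S=76.3389, (K−S)⁺=50.5411, hold=49.9154 ⇒ V=50.5411 exercise | (k=3,j=1): S=93.3571, (K−S)⁺=33.5229, hold=32.8972 ⇒ V=33.5229 exercise | (k=3,j=2): S=114.1691, (K−S)⁺=12.7109, hold=14.9979 ⇒ V=14.9979 continue | (k=3,j=3): S=139.6208, (K−S)⁺=0.0000, hold=3.3074 ⇒ V=3.3074 continue  boundary S*=93.3571
step 2: (k=2,j=0): S=84.4202, (K−S)⁺=42.4598, hold=41.8340 ⇒ V=42.4598 exercise | (k=2,j=1): S=103.2400, (K−S)⁺=23.6400, hold=24.1509 ⇒ V=24.1509 continue | (k=2,j=2): S=126.2552, (K−S)⁺=0.6248, hold=9.1139 ⇒ V=9.1139 continue  boundary S*=84.4202
step 1: (k=1,j=0): S=93.3571, (K−S)⁺=33.5229, hold=33.1511 ⇒ V=33.5229 exercise | (k=1,j=1): S=114.1691, (K−S)⁺=12.7109, hold=16.5586 ⇒ V=16.5586 continue  boundary S*=93.3571
step 0: (k=0,j=0): S=103.2400, (K−S)⁺=23.6400, hold=24.9265 ⇒ V=24.9265 continue  boundary S*=-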